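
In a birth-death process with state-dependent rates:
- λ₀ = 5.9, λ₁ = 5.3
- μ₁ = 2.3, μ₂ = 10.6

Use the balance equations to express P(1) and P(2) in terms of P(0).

Balance equations:
State 0: λ₀P₀ = μ₁P₁ → P₁ = (λ₀/μ₁)P₀ = (5.9/2.3)P₀ = 2.5652P₀
State 1: P₂ = (λ₀λ₁)/(μ₁μ₂)P₀ = (5.9×5.3)/(2.3×10.6)P₀ = 1.2826P₀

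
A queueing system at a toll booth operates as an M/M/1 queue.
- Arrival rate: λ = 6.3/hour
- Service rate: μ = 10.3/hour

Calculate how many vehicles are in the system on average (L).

ρ = λ/μ = 6.3/10.3 = 0.6117
For M/M/1: L = λ/(μ-λ)
L = 6.3/(10.3-6.3) = 6.3/4.00
L = 1.5750 vehicles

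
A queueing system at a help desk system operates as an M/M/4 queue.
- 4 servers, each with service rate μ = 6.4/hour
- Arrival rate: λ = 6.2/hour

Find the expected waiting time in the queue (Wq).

Traffic intensity: ρ = λ/(cμ) = 6.2/(4×6.4) = 0.2422
Since ρ = 0.2422 < 1, system is stable.
Offered load a = λ/μ = cρ = 6.2/6.4 = 0.9688
P₀ = [ Σₙ₌₀^3 aⁿ/n! + a^4/(4!(1-ρ)) ]⁻¹
Σ = a^0/0! + a^1/1! + a^2/2! + a^3/3! = 1.0000 + 0.9688 + 0.4692 + 0.1515 = 2.5895
a^4/(4!(1-ρ)) = 0.88074/(24 × 0.75781) = 0.04843
P₀ = 1/(2.5895 + 0.04843) = 0.3791
Lq = P₀·a^4·ρ / (4!(1-ρ)²) = 0.3791 × 0.8807 × 0.2422 / (24 × 0.5743) = 0.005867
Wq = Lq/λ = 0.005867/6.2 = 0.0009463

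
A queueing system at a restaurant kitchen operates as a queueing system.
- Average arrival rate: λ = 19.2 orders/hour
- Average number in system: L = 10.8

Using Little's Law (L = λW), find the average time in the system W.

Little's Law: L = λW, so W = L/λ
W = 10.8/19.2 = 0.5625 hours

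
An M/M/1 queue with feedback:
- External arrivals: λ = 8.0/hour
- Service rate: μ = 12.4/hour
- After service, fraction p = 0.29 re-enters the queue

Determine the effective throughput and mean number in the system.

Effective arrival rate: λ_eff = λ/(1-p) = 8.0/(1-0.29) = 8.0/0.71 = 11.2676056
ρ = λ_eff/μ = 11.2676056/12.4 = 0.90867787
L = ρ/(1-ρ) = 0.90867787/(1-0.90867787) = 9.9502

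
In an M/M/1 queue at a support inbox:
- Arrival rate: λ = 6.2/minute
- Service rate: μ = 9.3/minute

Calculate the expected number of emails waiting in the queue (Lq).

ρ = λ/μ = 6.2/9.3 = 0.6667
For M/M/1: Lq = λ²/(μ(μ-λ))
Lq = 38.44/(9.3 × 3.10)
Lq = 1.3333 emails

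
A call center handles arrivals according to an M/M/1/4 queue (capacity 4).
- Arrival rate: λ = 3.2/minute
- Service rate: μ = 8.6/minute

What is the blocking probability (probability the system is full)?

ρ = λ/μ = 3.2/8.6 = 0.3721
P₀ = (1-ρ)/(1-ρ^(K+1)) = (1-0.3721)/(1-0.3721^5) = 0.6279/0.9929 = 0.6324
P_K = P₀×ρ^K = 0.6324 × 0.3721^4 = 0.6324 × 0.01917 = 0.01212
Blocking probability = 1.21%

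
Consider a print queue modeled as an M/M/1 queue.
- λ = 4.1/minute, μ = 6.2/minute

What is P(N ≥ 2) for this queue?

ρ = λ/μ = 4.1/6.2 = 0.6613
P(N ≥ n) = ρⁿ
P(N ≥ 2) = 0.6613^2
P(N ≥ 2) = 0.4373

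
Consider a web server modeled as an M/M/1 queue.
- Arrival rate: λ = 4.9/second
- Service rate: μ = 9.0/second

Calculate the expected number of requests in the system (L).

ρ = λ/μ = 4.9/9.0 = 0.5444
For M/M/1: L = λ/(μ-λ)
L = 4.9/(9.0-4.9) = 4.9/4.10
L = 1.1951 requests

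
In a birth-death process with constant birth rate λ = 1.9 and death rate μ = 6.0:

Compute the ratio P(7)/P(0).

For constant rates: P(n)/P(0) = (λ/μ)^n
P(7)/P(0) = (1.9/6.0)^7 = 0.31667^7 = 0.0003193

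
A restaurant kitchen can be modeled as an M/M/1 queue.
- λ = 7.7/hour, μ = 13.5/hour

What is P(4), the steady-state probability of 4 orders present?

ρ = λ/μ = 7.7/13.5 = 0.57037
P(n) = (1-ρ)ρⁿ
P(4) = (1-0.57037) × 0.57037^4
P(4) = 0.42963 × 0.10583
P(4) = 0.04547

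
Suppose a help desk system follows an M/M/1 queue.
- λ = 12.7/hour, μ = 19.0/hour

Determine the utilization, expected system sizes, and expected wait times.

Step 1: ρ = λ/μ = 12.7/19.0 = 0.6684
Step 2: L = λ/(μ-λ) = 12.7/6.30 = 2.0159
Step 3: Lq = λ²/(μ(μ-λ)) = 161.29/(19.0×6.30) = 1.3475
Step 4: W = 1/(μ-λ) = 1/6.30 = 0.15873
Step 5: Wq = λ/(μ(μ-λ)) = 12.7/(19.0×6.30) = 0.1061
Step 6: P(0) = 1-ρ = 0.3316
Verify: L = λW = 12.7×0.15873 = 2.0159 ✔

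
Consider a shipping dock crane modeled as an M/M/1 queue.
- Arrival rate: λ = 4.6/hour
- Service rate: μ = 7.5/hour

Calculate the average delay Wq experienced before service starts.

First, compute utilization: ρ = λ/μ = 4.6/7.5 = 0.6133
For M/M/1: Wq = λ/(μ(μ-λ))
Wq = 4.6/(7.5 × (7.5-4.6))
Wq = 4.6/(7.5 × 2.90)
Wq = 0.2115 hours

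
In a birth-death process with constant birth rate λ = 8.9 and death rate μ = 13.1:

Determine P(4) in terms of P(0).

For constant rates: P(n)/P(0) = (λ/μ)^n
P(4)/P(0) = (8.9/13.1)^4 = 0.67939^4 = 0.2130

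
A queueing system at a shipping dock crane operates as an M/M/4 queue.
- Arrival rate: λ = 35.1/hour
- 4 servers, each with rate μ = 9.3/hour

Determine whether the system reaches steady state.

Stability requires ρ = λ/(cμ) < 1
ρ = 35.1/(4 × 9.3) = 35.1/37.20 = 0.9435
Since 0.9435 < 1, the system is STABLE.
The servers are busy 94.35% of the time.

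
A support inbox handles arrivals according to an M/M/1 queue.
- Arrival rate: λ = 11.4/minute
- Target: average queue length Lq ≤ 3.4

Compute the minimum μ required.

For M/M/1: Lq = λ²/(μ(μ-λ))
Need Lq ≤ 3.4, i.e. μ(μ-λ) ≥ λ²/3.4
μ² - 11.4μ - 129.96/3.4 ≥ 0  →  μ² - 11.4μ - 38.22353 ≥ 0
Quadratic formula (positive root): μ = [λ + √(λ² + 4×38.22353)]/2
Discriminant: 129.96 + 4×38.22353 = 282.8541, √282.8541 = 16.8183
μ ≥ (11.4 + 16.8183)/2 = 14.1091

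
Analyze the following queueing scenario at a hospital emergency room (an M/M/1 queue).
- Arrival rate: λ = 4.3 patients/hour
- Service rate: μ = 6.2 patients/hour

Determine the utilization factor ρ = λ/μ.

Server utilization: ρ = λ/μ
ρ = 4.3/6.2 = 0.6935
The server is busy 69.35% of the time.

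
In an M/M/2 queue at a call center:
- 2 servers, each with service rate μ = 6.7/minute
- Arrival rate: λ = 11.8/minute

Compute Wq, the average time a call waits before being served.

Traffic intensity: ρ = λ/(cμ) = 11.8/(2×6.7) = 0.8806
Since ρ = 0.8806 < 1, system is stable.
Offered load a = λ/μ = cρ = 11.8/6.7 = 1.7612
P₀ = [ Σₙ₌₀^1 aⁿ/n! + a^2/(2!(1-ρ)) ]⁻¹
Σ = a^0/0! + a^1/1! = 1.0000 + 1.7612 = 2.7612
a^2/(2!(1-ρ)) = 3.10180/(2 × 0.119403) = 12.9888
P₀ = 1/(2.7612 + 12.9888) = 0.06349
Lq = P₀·a^2·ρ / (2!(1-ρ)²) = 0.063492 × 3.1018 × 0.88060 / (2 × 0.014257) = 6.0821
Wq = Lq/λ = 6.0821/11.8 = 0.5154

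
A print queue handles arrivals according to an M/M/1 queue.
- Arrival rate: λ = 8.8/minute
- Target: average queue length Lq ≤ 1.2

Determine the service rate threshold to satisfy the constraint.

For M/M/1: Lq = λ²/(μ(μ-λ))
Need Lq ≤ 1.2, i.e. μ(μ-λ) ≥ λ²/1.2
μ² - 8.8μ - 77.44/1.2 ≥ 0  →  μ² - 8.8μ - 64.53333 ≥ 0
Quadratic formula (positive root): μ = [λ + √(λ² + 4×64.53333)]/2
Discriminant: 77.44 + 4×64.53333 = 335.5733, √335.5733 = 18.31866
μ ≥ (8.8 + 18.31866)/2 = 13.5593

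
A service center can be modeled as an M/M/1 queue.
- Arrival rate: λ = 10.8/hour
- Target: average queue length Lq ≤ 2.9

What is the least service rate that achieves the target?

For M/M/1: Lq = λ²/(μ(μ-λ))
Need Lq ≤ 2.9, i.e. μ(μ-λ) ≥ λ²/2.9
μ² - 10.8μ - 116.64/2.9 ≥ 0  →  μ² - 10.8μ - 40.2207 ≥ 0
Quadratic formula (positive root): μ = [λ + √(λ² + 4×40.2207)]/2
Discriminant: 116.64 + 4×40.2207 = 277.5228, √277.5228 = 16.6590
μ ≥ (10.8 + 16.6590)/2 = 13.7295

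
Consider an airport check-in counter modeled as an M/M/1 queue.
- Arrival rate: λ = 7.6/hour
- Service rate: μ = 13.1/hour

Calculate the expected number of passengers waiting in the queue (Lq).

ρ = λ/μ = 7.6/13.1 = 0.5802
For M/M/1: Lq = λ²/(μ(μ-λ))
Lq = 57.76/(13.1 × 5.50)
Lq = 0.8017 passengers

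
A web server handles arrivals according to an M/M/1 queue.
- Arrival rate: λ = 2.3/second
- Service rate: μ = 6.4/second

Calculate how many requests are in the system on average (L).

ρ = λ/μ = 2.3/6.4 = 0.3594
For M/M/1: L = λ/(μ-λ)
L = 2.3/(6.4-2.3) = 2.3/4.10
L = 0.5610 requests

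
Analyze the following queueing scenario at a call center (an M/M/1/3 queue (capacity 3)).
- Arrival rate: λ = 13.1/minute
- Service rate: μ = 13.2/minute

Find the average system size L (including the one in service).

ρ = λ/μ = 13.1/13.2 = 0.99242
P₀ = (1-ρ)/(1-ρ^(K+1)) = (1-0.99242)/(1-0.99242^4) = 0.0075800/0.029977 = 0.2529
P_K = P₀×ρ^K = 0.2529 × 0.99242^3 = 0.2529 × 0.9774 = 0.2472
L = ρ[1 - (K+1)ρ^K + Kρ^(K+1)] / [(1-ρ)(1-ρ^(K+1))]
L = 0.99242 × (1 - 4×0.977431934 + 3×0.970023000) / ((1 - 0.99242) × (1 - 0.970023000)) = 1.4905 calls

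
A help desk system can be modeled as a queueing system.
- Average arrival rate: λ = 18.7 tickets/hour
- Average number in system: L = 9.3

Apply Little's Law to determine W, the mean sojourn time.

Little's Law: L = λW, so W = L/λ
W = 9.3/18.7 = 0.4973 hours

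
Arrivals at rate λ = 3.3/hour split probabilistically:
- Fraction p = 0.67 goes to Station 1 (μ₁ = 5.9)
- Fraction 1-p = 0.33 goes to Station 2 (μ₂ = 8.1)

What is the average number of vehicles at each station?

Effective rates: λ₁ = 3.3×0.67 = 2.211, λ₂ = 3.3×0.33 = 1.089
Station 1: ρ₁ = 2.211/5.9 = 0.3747458, L₁ = ρ₁/(1-ρ₁) = 0.3747458/(1-0.3747458) = 0.5993
Station 2: ρ₂ = 1.089/8.1 = 0.1344, L₂ = ρ₂/(1-ρ₂) = 0.1344/(1-0.1344) = 0.1553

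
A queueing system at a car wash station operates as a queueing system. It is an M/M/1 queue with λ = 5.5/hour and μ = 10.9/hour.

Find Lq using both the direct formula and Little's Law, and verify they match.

Method 1 (direct): Lq = λ²/(μ(μ-λ)) = 30.25/(10.9 × 5.40) = 0.5139

Method 2 (Little's Law):
W = 1/(μ-λ) = 1/5.40 = 0.185185
Wq = W - 1/μ = 0.185185 - 0.0917431 = 0.09344
Lq = λWq = 5.5 × 0.09344 = 0.5139 ✔ (matches Method 1)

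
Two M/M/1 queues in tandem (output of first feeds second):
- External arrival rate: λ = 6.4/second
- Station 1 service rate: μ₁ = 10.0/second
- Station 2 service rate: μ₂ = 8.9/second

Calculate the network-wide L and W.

By Jackson's theorem, each station behaves as independent M/M/1.
Station 1: ρ₁ = 6.4/10.0 = 0.6400, L₁ = ρ₁/(1-ρ₁) = λ/(μ₁-λ) = 6.4/3.60 = 1.7778
Station 2: ρ₂ = 6.4/8.9 = 0.7191, L₂ = ρ₂/(1-ρ₂) = λ/(μ₂-λ) = 6.4/2.50 = 2.5600
Total: L = L₁ + L₂ = 1.7778 + 2.5600 = 4.3378
W = L/λ = 4.3378/6.4 = 0.6778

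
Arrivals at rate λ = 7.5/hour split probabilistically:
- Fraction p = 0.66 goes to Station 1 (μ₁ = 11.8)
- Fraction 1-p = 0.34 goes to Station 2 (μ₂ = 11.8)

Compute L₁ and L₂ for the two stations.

Effective rates: λ₁ = 7.5×0.66 = 4.95, λ₂ = 7.5×0.34 = 2.55
Station 1: ρ₁ = 4.95/11.8 = 0.41949, L₁ = ρ₁/(1-ρ₁) = 0.41949/(1-0.41949) = 0.7226
Station 2: ρ₂ = 2.55/11.8 = 0.2161, L₂ = ρ₂/(1-ρ₂) = 0.2161/(1-0.2161) = 0.2757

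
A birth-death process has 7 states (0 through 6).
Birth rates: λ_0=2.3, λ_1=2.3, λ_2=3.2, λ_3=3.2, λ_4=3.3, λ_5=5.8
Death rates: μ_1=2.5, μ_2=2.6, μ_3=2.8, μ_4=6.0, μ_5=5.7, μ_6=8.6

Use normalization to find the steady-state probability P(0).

Ratios P(n)/P(0) = (λ₀···λₙ₋₁)/(μ₁···μₙ):
P(1)/P(0) = (2.3)/(2.5) = 0.9200
P(2)/P(0) = (2.3×2.3)/(2.5×2.6) = 0.8138
P(3)/P(0) = (2.3×2.3×3.2)/(2.5×2.6×2.8) = 0.9301
P(4)/P(0) = (2.3×2.3×3.2×3.2)/(2.5×2.6×2.8×6.0) = 0.4961
P(5)/P(0) = (2.3×2.3×3.2×3.2×3.3)/(2.5×2.6×2.8×6.0×5.7) = 0.2872
P(6)/P(0) = (2.3×2.3×3.2×3.2×3.3×5.8)/(2.5×2.6×2.8×6.0×5.7×8.6) = 0.1937

Normalization: ∑ P(n) = 1
P(0) × (1.0000 + 0.9200 + 0.8138 + 0.9301 + 0.4961 + 0.2872 + 0.1937) = 1
P(0) × 4.6409 = 1
P(0) = 1/4.6409 = 0.2155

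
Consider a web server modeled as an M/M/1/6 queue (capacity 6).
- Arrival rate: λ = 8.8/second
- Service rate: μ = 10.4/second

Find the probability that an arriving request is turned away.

ρ = λ/μ = 8.8/10.4 = 0.84615
P₀ = (1-ρ)/(1-ρ^(K+1)) = (1-0.84615)/(1-0.84615^7) = 0.15385/0.68945 = 0.2231
P_K = P₀×ρ^K = 0.22315 × 0.84615^6 = 0.22315 × 0.36702 = 0.08190
Blocking probability = 8.19%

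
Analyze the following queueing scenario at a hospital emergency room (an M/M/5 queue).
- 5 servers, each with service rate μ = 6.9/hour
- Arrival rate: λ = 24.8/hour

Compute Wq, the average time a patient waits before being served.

Traffic intensity: ρ = λ/(cμ) = 24.8/(5×6.9) = 0.7188
Since ρ = 0.7188 < 1, system is stable.
Offered load a = λ/μ = cρ = 24.8/6.9 = 3.5942
P₀ = [ Σₙ₌₀^4 aⁿ/n! + a^5/(5!(1-ρ)) ]⁻¹
Σ = a^0/0! + a^1/1! + a^2/2! + a^3/3! + a^4/4! = 1.00000 + 3.59420 + 6.45915 + 7.73850 + 6.95343 = 25.7453
a^5/(5!(1-ρ)) = 599.8090/(120 × 0.28116) = 17.7778
P₀ = 1/(25.7453 + 17.7778) = 0.02298
Lq = P₀·a^5·ρ / (5!(1-ρ)²) = 0.022976 × 599.8090 × 0.71884 / (120 × 0.079051) = 1.0443
Wq = Lq/λ = 1.0443/24.8 = 0.04211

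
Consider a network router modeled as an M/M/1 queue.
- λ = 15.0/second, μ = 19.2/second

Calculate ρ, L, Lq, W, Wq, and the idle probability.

Step 1: ρ = λ/μ = 15.0/19.2 = 0.7812
Step 2: L = λ/(μ-λ) = 15.0/4.20 = 3.5714
Step 3: Lq = λ²/(μ(μ-λ)) = 225.00/(19.2×4.20) = 2.7902
Step 4: W = 1/(μ-λ) = 1/4.20 = 0.238095
Step 5: Wq = λ/(μ(μ-λ)) = 15.0/(19.2×4.20) = 0.1860
Step 6: P(0) = 1-ρ = 0.2188
Verify: L = λW = 15.0×0.238095 = 3.5714 ✔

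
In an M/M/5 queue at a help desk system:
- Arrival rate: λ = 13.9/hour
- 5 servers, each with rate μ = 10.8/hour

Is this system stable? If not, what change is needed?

Stability requires ρ = λ/(cμ) < 1
ρ = 13.9/(5 × 10.8) = 13.9/54.00 = 0.2574
Since 0.2574 < 1, the system is STABLE.
The servers are busy 25.74% of the time.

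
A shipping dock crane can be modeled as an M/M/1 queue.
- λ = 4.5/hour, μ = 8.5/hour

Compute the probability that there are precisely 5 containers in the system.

ρ = λ/μ = 4.5/8.5 = 0.5294
P(n) = (1-ρ)ρⁿ
P(5) = (1-0.5294) × 0.5294^5
P(5) = 0.4706 × 0.04158
P(5) = 0.01957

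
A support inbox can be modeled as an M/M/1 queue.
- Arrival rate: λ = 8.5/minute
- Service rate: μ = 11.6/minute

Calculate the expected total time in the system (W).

First, compute utilization: ρ = λ/μ = 8.5/11.6 = 0.7328
For M/M/1: W = 1/(μ-λ)
W = 1/(11.6-8.5) = 1/3.10
W = 0.3226 minutes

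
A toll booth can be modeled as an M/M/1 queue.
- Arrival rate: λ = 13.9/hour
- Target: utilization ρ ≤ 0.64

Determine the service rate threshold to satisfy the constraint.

ρ = λ/μ, so μ = λ/ρ
μ ≥ 13.9/0.64 = 21.7188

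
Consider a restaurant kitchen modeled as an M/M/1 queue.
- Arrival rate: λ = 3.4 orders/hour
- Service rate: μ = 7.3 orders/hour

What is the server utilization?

Server utilization: ρ = λ/μ
ρ = 3.4/7.3 = 0.4658
The server is busy 46.58% of the time.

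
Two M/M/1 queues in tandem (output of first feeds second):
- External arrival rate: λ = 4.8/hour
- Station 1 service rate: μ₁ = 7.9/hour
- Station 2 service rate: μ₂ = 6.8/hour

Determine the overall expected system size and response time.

By Jackson's theorem, each station behaves as independent M/M/1.
Station 1: ρ₁ = 4.8/7.9 = 0.6076, L₁ = ρ₁/(1-ρ₁) = λ/(μ₁-λ) = 4.8/3.10 = 1.5484
Station 2: ρ₂ = 4.8/6.8 = 0.7059, L₂ = ρ₂/(1-ρ₂) = λ/(μ₂-λ) = 4.8/2.00 = 2.4000
Total: L = L₁ + L₂ = 1.5484 + 2.4000 = 3.9484
W = L/λ = 3.9484/4.8 = 0.8226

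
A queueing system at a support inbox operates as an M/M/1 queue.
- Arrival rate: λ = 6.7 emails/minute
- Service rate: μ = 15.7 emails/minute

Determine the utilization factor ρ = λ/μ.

Server utilization: ρ = λ/μ
ρ = 6.7/15.7 = 0.4268
The server is busy 42.68% of the time.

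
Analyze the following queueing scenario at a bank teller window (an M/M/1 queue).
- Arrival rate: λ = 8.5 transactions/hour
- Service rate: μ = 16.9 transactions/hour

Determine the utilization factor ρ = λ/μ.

Server utilization: ρ = λ/μ
ρ = 8.5/16.9 = 0.5030
The server is busy 50.30% of the time.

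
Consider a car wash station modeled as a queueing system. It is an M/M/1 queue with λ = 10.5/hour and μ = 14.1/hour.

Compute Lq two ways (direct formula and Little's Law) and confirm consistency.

Method 1 (direct): Lq = λ²/(μ(μ-λ)) = 110.25/(14.1 × 3.60) = 2.1720

Method 2 (Little's Law):
W = 1/(μ-λ) = 1/3.60 = 0.27778
Wq = W - 1/μ = 0.27778 - 0.070922 = 0.20686
Lq = λWq = 10.5 × 0.20686 = 2.1720 ✔ (matches Method 1)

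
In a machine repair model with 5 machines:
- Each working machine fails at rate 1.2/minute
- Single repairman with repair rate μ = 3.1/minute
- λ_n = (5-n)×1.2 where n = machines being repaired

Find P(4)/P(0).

P(4)/P(0) = ∏_{i=0}^{4-1} λ_i/μ_{i+1}
= (5-0)×1.2/3.1 × (5-1)×1.2/3.1 × (5-2)×1.2/3.1 × (5-3)×1.2/3.1
= 2.6944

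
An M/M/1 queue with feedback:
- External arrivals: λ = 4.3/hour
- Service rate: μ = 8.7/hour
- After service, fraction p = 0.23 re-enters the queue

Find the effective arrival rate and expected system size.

Effective arrival rate: λ_eff = λ/(1-p) = 4.3/(1-0.23) = 4.3/0.77 = 5.5844
ρ = λ_eff/μ = 5.5844/8.7 = 0.64189
L = ρ/(1-ρ) = 0.64189/(1-0.64189) = 1.7924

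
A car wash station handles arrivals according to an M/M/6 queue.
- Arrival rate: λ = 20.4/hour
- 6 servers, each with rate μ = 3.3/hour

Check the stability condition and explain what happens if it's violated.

Stability requires ρ = λ/(cμ) < 1
ρ = 20.4/(6 × 3.3) = 20.4/19.80 = 1.0303
Since 1.0303 ≥ 1, the system is UNSTABLE.
Need c > λ/μ = 20.4/3.3 = 6.18.
Minimum servers needed: c = 7.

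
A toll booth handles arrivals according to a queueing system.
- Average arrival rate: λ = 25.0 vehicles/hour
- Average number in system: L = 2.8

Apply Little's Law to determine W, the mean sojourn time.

Little's Law: L = λW, so W = L/λ
W = 2.8/25.0 = 0.1120 hours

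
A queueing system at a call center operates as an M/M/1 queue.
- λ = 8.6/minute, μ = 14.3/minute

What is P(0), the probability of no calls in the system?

ρ = λ/μ = 8.6/14.3 = 0.6014
P(0) = 1 - ρ = 1 - 0.6014 = 0.3986
The server is idle 39.86% of the time.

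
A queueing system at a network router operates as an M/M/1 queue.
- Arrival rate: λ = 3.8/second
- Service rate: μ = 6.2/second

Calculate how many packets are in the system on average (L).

ρ = λ/μ = 3.8/6.2 = 0.6129
For M/M/1: L = λ/(μ-λ)
L = 3.8/(6.2-3.8) = 3.8/2.40
L = 1.5833 packets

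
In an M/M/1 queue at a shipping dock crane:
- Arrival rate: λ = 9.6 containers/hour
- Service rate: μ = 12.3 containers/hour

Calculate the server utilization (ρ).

Server utilization: ρ = λ/μ
ρ = 9.6/12.3 = 0.7805
The server is busy 78.05% of the time.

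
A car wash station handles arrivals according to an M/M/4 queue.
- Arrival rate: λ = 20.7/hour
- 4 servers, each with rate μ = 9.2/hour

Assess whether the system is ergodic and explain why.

Stability requires ρ = λ/(cμ) < 1
ρ = 20.7/(4 × 9.2) = 20.7/36.80 = 0.5625
Since 0.5625 < 1, the system is STABLE.
The servers are busy 56.25% of the time.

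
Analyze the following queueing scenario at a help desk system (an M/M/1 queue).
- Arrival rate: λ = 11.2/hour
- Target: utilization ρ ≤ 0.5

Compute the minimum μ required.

ρ = λ/μ, so μ = λ/ρ
μ ≥ 11.2/0.5 = 22.4000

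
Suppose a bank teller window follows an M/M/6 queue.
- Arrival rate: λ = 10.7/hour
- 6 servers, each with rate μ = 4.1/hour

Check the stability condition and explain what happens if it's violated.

Stability requires ρ = λ/(cμ) < 1
ρ = 10.7/(6 × 4.1) = 10.7/24.60 = 0.4350
Since 0.4350 < 1, the system is STABLE.
The servers are busy 43.50% of the time.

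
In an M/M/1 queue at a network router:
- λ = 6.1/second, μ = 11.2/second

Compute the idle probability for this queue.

ρ = λ/μ = 6.1/11.2 = 0.5446
P(0) = 1 - ρ = 1 - 0.5446 = 0.4554
The server is idle 45.54% of the time.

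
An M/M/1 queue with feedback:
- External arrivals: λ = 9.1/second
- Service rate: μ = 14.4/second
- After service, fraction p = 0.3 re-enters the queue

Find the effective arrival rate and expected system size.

Effective arrival rate: λ_eff = λ/(1-p) = 9.1/(1-0.3) = 9.1/0.70 = 13.0000
ρ = λ_eff/μ = 13.0000/14.4 = 0.902778
L = ρ/(1-ρ) = 0.902778/(1-0.902778) = 9.2857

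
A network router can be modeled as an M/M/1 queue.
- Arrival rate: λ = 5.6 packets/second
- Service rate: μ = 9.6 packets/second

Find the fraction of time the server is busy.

Server utilization: ρ = λ/μ
ρ = 5.6/9.6 = 0.5833
The server is busy 58.33% of the time.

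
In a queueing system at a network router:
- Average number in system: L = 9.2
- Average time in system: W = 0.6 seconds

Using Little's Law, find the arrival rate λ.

Little's Law: L = λW, so λ = L/W
λ = 9.2/0.6 = 15.3333 packets/second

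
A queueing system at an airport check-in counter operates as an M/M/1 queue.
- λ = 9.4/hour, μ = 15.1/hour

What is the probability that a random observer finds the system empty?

ρ = λ/μ = 9.4/15.1 = 0.6225
P(0) = 1 - ρ = 1 - 0.6225 = 0.3775
The server is idle 37.75% of the time.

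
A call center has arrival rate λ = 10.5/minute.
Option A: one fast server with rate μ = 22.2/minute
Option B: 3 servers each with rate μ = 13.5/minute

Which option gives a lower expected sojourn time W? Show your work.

Option A: single server μ = 22.2 (M/M/1)
  ρ_A = 10.5/22.2 = 0.4730
  W_A = 1/(μ-λ) = 1/(22.2-10.5) = 1/11.70 = 0.08547

Option B: 3 servers μ = 13.5 (M/M/3)
  ρ_B = λ/(cμ) = 10.5/(3×13.5) = 0.2593
  Offered load a = λ/μ = cρ = 10.5/13.5 = 0.7778
  P₀ = [ Σₙ₌₀^2 aⁿ/n! + a^3/(3!(1-ρ)) ]⁻¹
  Σ = a^0/0! + a^1/1! + a^2/2! = 1.0000 + 0.77778 + 0.30247 = 2.0802
  a^3/(3!(1-ρ)) = 0.4705/(6 × 0.7407) = 0.1059
  P₀ = 1/(2.0802 + 0.1059) = 0.4574
  Lq = P₀·a^3·ρ / (3!(1-ρ)²) = 0.4574 × 0.4705 × 0.2593 / (6 × 0.5487) = 0.01695
  Wq_B = Lq/λ = 0.016949/10.5 = 0.0016142
  W_B = Wq_B + 1/μ = 0.0016142 + 0.074074 = 0.07569

Since W_B = 0.07569 < W_A = 0.08547, Option B (multiple servers) has the shorter time in system.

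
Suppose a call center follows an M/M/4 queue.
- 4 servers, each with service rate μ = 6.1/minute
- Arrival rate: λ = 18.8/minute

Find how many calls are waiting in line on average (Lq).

Traffic intensity: ρ = λ/(cμ) = 18.8/(4×6.1) = 0.7705
Since ρ = 0.7705 < 1, system is stable.
Offered load a = λ/μ = cρ = 18.8/6.1 = 3.0820
P₀ = [ Σₙ₌₀^3 aⁿ/n! + a^4/(4!(1-ρ)) ]⁻¹
Σ = a^0/0! + a^1/1! + a^2/2! + a^3/3! = 1.0000 + 3.0820 + 4.7493 + 4.8790 = 13.7103
a^4/(4!(1-ρ)) = 90.2219/(24 × 0.229508) = 16.3796
P₀ = 1/(13.7103 + 16.3796) = 0.03323
Lq = P₀·a^4·ρ / (4!(1-ρ)²) = 0.033234 × 90.2219 × 0.77049 / (24 × 0.052674) = 1.8275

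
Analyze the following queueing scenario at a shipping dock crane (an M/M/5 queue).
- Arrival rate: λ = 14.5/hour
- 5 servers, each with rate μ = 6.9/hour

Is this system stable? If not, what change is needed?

Stability requires ρ = λ/(cμ) < 1
ρ = 14.5/(5 × 6.9) = 14.5/34.50 = 0.4203
Since 0.4203 < 1, the system is STABLE.
The servers are busy 42.03% of the time.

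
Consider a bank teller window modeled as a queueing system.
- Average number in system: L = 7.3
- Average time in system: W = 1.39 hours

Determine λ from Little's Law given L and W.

Little's Law: L = λW, so λ = L/W
λ = 7.3/1.39 = 5.2518 transactions/hour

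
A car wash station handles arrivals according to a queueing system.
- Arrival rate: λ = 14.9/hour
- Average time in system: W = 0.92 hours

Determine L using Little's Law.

Little's Law: L = λW
L = 14.9 × 0.92 = 13.7080 cars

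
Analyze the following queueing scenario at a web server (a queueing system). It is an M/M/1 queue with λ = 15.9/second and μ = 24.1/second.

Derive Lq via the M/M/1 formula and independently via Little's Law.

Method 1 (direct): Lq = λ²/(μ(μ-λ)) = 252.81/(24.1 × 8.20) = 1.2793

Method 2 (Little's Law):
W = 1/(μ-λ) = 1/8.20 = 0.12195
Wq = W - 1/μ = 0.12195 - 0.041494 = 0.08046
Lq = λWq = 15.9 × 0.08046 = 1.2793 ✔ (matches Method 1)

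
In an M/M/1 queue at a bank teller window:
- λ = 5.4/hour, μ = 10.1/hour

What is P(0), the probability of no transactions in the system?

ρ = λ/μ = 5.4/10.1 = 0.5347
P(0) = 1 - ρ = 1 - 0.5347 = 0.4653
The server is idle 46.53% of the time.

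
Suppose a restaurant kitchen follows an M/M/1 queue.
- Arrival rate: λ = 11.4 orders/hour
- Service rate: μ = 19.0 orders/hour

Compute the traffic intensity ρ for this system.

Server utilization: ρ = λ/μ
ρ = 11.4/19.0 = 0.6000
The server is busy 60.00% of the time.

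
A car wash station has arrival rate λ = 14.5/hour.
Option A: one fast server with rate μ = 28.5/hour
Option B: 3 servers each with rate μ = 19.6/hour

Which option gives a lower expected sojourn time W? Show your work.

Option A: single server μ = 28.5 (M/M/1)
  ρ_A = 14.5/28.5 = 0.5088
  W_A = 1/(μ-λ) = 1/(28.5-14.5) = 1/14.00 = 0.07143

Option B: 3 servers μ = 19.6 (M/M/3)
  ρ_B = λ/(cμ) = 14.5/(3×19.6) = 0.2466
  Offered load a = λ/μ = cρ = 14.5/19.6 = 0.7398
  P₀ = [ Σₙ₌₀^2 aⁿ/n! + a^3/(3!(1-ρ)) ]⁻¹
  Σ = a^0/0! + a^1/1! + a^2/2! = 1.0000 + 0.7398 + 0.2736 = 2.0134
  a^3/(3!(1-ρ)) = 0.4049/(6 × 0.7534) = 0.08957
  P₀ = 1/(2.0134 + 0.08957) = 0.4755
  Lq = P₀·a^3·ρ / (3!(1-ρ)²) = 0.4755 × 0.4049 × 0.2466 / (6 × 0.5676) = 0.01394
  Wq_B = Lq/λ = 0.01394/14.5 = 0.0009614
  W_B = Wq_B + 1/μ = 0.0009614 + 0.05102 = 0.05198

Since W_B = 0.05198 < W_A = 0.07143, Option B (multiple servers) has the shorter time in system.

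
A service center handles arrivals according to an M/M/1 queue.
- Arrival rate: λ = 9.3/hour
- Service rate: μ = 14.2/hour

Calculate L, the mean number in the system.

ρ = λ/μ = 9.3/14.2 = 0.6549
For M/M/1: L = λ/(μ-λ)
L = 9.3/(14.2-9.3) = 9.3/4.90
L = 1.8980 customers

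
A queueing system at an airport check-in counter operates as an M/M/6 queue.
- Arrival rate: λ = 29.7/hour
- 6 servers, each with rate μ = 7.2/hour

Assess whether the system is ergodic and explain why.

Stability requires ρ = λ/(cμ) < 1
ρ = 29.7/(6 × 7.2) = 29.7/43.20 = 0.6875
Since 0.6875 < 1, the system is STABLE.
The servers are busy 68.75% of the time.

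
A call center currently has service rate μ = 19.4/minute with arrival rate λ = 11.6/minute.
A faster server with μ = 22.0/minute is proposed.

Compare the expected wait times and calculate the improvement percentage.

System 1: ρ₁ = 11.6/19.4 = 0.5979, W₁ = 1/(19.4-11.6) = 0.1282
System 2: ρ₂ = 11.6/22.0 = 0.5273, W₂ = 1/(22.0-11.6) = 0.09615
Improvement: (W₁-W₂)/W₁ = (0.1282-0.09615)/0.1282 = 25.00%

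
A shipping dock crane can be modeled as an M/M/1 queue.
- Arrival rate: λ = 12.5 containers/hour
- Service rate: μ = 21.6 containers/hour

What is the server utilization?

Server utilization: ρ = λ/μ
ρ = 12.5/21.6 = 0.5787
The server is busy 57.87% of the time.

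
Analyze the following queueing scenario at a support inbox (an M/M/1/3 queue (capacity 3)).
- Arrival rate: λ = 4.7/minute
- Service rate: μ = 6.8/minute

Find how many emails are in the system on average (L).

ρ = λ/μ = 4.7/6.8 = 0.6912
P₀ = (1-ρ)/(1-ρ^(K+1)) = (1-0.6912)/(1-0.6912^4) = 0.30880/0.77175 = 0.4001
P_K = P₀×ρ^K = 0.4001 × 0.6912^3 = 0.4001 × 0.3302 = 0.1321
L = ρ[1 - (K+1)ρ^K + Kρ^(K+1)] / [(1-ρ)(1-ρ^(K+1))]
L = 0.6912 × (1 - 4×0.330226 + 3×0.228252) / ((1 - 0.6912) × (1 - 0.228252)) = 1.0553 emails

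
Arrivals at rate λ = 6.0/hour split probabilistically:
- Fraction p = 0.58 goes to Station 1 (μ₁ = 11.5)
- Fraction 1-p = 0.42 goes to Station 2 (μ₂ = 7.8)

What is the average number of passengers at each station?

Effective rates: λ₁ = 6.0×0.58 = 3.48, λ₂ = 6.0×0.42 = 2.52
Station 1: ρ₁ = 3.48/11.5 = 0.3026, L₁ = ρ₁/(1-ρ₁) = 0.3026/(1-0.3026) = 0.4339
Station 2: ρ₂ = 2.52/7.8 = 0.3231, L₂ = ρ₂/(1-ρ₂) = 0.3231/(1-0.3231) = 0.4773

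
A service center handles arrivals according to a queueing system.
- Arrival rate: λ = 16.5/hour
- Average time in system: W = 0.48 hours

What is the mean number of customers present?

Little's Law: L = λW
L = 16.5 × 0.48 = 7.9200 customers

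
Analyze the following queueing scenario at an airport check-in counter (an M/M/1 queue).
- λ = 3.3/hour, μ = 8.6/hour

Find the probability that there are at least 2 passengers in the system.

ρ = λ/μ = 3.3/8.6 = 0.3837
P(N ≥ n) = ρⁿ
P(N ≥ 2) = 0.3837^2
P(N ≥ 2) = 0.1472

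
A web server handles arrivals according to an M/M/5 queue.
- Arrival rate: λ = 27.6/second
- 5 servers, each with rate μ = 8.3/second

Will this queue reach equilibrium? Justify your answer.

Stability requires ρ = λ/(cμ) < 1
ρ = 27.6/(5 × 8.3) = 27.6/41.50 = 0.6651
Since 0.6651 < 1, the system is STABLE.
The servers are busy 66.51% of the time.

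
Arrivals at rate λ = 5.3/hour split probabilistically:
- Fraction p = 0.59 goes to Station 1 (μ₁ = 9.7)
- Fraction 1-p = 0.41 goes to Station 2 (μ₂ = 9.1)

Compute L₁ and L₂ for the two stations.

Effective rates: λ₁ = 5.3×0.59 = 3.127, λ₂ = 5.3×0.41 = 2.173
Station 1: ρ₁ = 3.127/9.7 = 0.32237, L₁ = ρ₁/(1-ρ₁) = 0.32237/(1-0.32237) = 0.4757
Station 2: ρ₂ = 2.173/9.1 = 0.2388, L₂ = ρ₂/(1-ρ₂) = 0.2388/(1-0.2388) = 0.3137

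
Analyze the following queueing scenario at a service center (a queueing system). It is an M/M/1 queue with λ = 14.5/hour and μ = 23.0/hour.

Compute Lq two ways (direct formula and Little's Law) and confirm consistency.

Method 1 (direct): Lq = λ²/(μ(μ-λ)) = 210.25/(23.0 × 8.50) = 1.0754

Method 2 (Little's Law):
W = 1/(μ-λ) = 1/8.50 = 0.1176471
Wq = W - 1/μ = 0.1176471 - 0.04347826 = 0.0741688
Lq = λWq = 14.5 × 0.0741688 = 1.0754 ✔ (matches Method 1)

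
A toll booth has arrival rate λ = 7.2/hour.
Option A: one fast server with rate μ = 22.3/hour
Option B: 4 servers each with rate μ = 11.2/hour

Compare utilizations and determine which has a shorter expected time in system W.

Option A: single server μ = 22.3 (M/M/1)
  ρ_A = 7.2/22.3 = 0.3229
  W_A = 1/(μ-λ) = 1/(22.3-7.2) = 1/15.10 = 0.06623

Option B: 4 servers μ = 11.2 (M/M/4)
  ρ_B = λ/(cμ) = 7.2/(4×11.2) = 0.1607
  Offered load a = λ/μ = cρ = 7.2/11.2 = 0.6429
  P₀ = [ Σₙ₌₀^3 aⁿ/n! + a^4/(4!(1-ρ)) ]⁻¹
  Σ = a^0/0! + a^1/1! + a^2/2! + a^3/3! = 1.0000 + 0.6429 + 0.2066 + 0.04428 = 1.8938
  a^4/(4!(1-ρ)) = 0.1708/(24 × 0.8393) = 0.008479
  P₀ = 1/(1.8938 + 0.008479) = 0.5257
  Lq = P₀·a^4·ρ / (4!(1-ρ)²) = 0.5257 × 0.1708 × 0.1607 / (24 × 0.7044) = 0.0008535
  Wq_B = Lq/λ = 0.0008535/7.2 = 0.00011854
  W_B = Wq_B + 1/μ = 0.00011854 + 0.089286 = 0.08940

Since W_A = 0.06623 < W_B = 0.08940, Option A (single fast server) has the shorter time in system.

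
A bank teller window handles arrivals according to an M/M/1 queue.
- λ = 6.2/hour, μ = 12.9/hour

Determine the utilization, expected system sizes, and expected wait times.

Step 1: ρ = λ/μ = 6.2/12.9 = 0.4806
Step 2: L = λ/(μ-λ) = 6.2/6.70 = 0.9254
Step 3: Lq = λ²/(μ(μ-λ)) = 38.44/(12.9×6.70) = 0.4448
Step 4: W = 1/(μ-λ) = 1/6.70 = 0.14925
Step 5: Wq = λ/(μ(μ-λ)) = 6.2/(12.9×6.70) = 0.07173
Step 6: P(0) = 1-ρ = 0.5194
Verify: L = λW = 6.2×0.14925 = 0.9254 ✔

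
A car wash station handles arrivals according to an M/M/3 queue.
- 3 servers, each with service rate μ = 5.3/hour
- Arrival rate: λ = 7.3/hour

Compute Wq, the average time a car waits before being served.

Traffic intensity: ρ = λ/(cμ) = 7.3/(3×5.3) = 0.4591
Since ρ = 0.4591 < 1, system is stable.
Offered load a = λ/μ = cρ = 7.3/5.3 = 1.3774
P₀ = [ Σₙ₌₀^2 aⁿ/n! + a^3/(3!(1-ρ)) ]⁻¹
Σ = a^0/0! + a^1/1! + a^2/2! = 1.00000 + 1.37736 + 0.948558 = 3.3259
a^3/(3!(1-ρ)) = 2.6130/(6 × 0.54088) = 0.8052
P₀ = 1/(3.3259 + 0.8052) = 0.2421
Lq = P₀·a^3·ρ / (3!(1-ρ)²) = 0.2421 × 2.6130 × 0.4591 / (6 × 0.2926) = 0.1654
Wq = Lq/λ = 0.1654/7.3 = 0.02266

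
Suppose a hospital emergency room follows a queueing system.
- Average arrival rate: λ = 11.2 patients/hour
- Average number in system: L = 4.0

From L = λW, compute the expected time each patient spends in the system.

Little's Law: L = λW, so W = L/λ
W = 4.0/11.2 = 0.3571 hours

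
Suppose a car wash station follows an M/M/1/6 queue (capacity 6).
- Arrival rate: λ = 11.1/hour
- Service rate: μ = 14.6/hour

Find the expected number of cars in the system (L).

ρ = λ/μ = 11.1/14.6 = 0.76027
P₀ = (1-ρ)/(1-ρ^(K+1)) = (1-0.76027)/(1-0.76027^7) = 0.23973/0.85318 = 0.2810
P_K = P₀×ρ^K = 0.2810 × 0.76027^6 = 0.2810 × 0.1931 = 0.05426
L = ρ[1 - (K+1)ρ^K + Kρ^(K+1)] / [(1-ρ)(1-ρ^(K+1))]
L = 0.76027 × (1 - 7×0.193111 + 6×0.146817) / ((1 - 0.76027) × (1 - 0.146817)) = 1.9668 cars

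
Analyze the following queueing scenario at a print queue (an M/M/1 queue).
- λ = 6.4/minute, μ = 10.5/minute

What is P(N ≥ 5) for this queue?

ρ = λ/μ = 6.4/10.5 = 0.60952
P(N ≥ n) = ρⁿ
P(N ≥ 5) = 0.60952^5
P(N ≥ 5) = 0.08413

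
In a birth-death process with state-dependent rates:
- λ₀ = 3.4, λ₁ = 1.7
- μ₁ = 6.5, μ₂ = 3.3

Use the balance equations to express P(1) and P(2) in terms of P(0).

Balance equations:
State 0: λ₀P₀ = μ₁P₁ → P₁ = (λ₀/μ₁)P₀ = (3.4/6.5)P₀ = 0.5231P₀
State 1: P₂ = (λ₀λ₁)/(μ₁μ₂)P₀ = (3.4×1.7)/(6.5×3.3)P₀ = 0.2695P₀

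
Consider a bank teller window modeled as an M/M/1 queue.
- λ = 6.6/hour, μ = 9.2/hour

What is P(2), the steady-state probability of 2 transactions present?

ρ = λ/μ = 6.6/9.2 = 0.7174
P(n) = (1-ρ)ρⁿ
P(2) = (1-0.7174) × 0.7174^2
P(2) = 0.28260 × 0.51466
P(2) = 0.1454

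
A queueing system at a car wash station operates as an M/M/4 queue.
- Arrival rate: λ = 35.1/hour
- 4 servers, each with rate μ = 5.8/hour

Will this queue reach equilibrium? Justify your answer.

Stability requires ρ = λ/(cμ) < 1
ρ = 35.1/(4 × 5.8) = 35.1/23.20 = 1.5129
Since 1.5129 ≥ 1, the system is UNSTABLE.
Need c > λ/μ = 35.1/5.8 = 6.05.
Minimum servers needed: c = 7.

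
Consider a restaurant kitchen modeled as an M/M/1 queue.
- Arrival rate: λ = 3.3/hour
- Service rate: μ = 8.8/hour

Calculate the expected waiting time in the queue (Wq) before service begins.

First, compute utilization: ρ = λ/μ = 3.3/8.8 = 0.3750
For M/M/1: Wq = λ/(μ(μ-λ))
Wq = 3.3/(8.8 × (8.8-3.3))
Wq = 3.3/(8.8 × 5.50)
Wq = 0.06818 hours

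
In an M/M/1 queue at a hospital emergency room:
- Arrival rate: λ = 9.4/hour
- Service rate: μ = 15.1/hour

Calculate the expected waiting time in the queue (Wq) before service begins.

First, compute utilization: ρ = λ/μ = 9.4/15.1 = 0.6225
For M/M/1: Wq = λ/(μ(μ-λ))
Wq = 9.4/(15.1 × (15.1-9.4))
Wq = 9.4/(15.1 × 5.70)
Wq = 0.1092 hours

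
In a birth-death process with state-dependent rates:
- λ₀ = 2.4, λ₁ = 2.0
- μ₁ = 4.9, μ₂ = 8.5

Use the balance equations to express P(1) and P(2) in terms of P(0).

Balance equations:
State 0: λ₀P₀ = μ₁P₁ → P₁ = (λ₀/μ₁)P₀ = (2.4/4.9)P₀ = 0.4898P₀
State 1: P₂ = (λ₀λ₁)/(μ₁μ₂)P₀ = (2.4×2.0)/(4.9×8.5)P₀ = 0.1152P₀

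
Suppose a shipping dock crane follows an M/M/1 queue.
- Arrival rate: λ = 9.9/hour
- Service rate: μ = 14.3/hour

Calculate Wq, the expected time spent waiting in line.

First, compute utilization: ρ = λ/μ = 9.9/14.3 = 0.6923
For M/M/1: Wq = λ/(μ(μ-λ))
Wq = 9.9/(14.3 × (14.3-9.9))
Wq = 9.9/(14.3 × 4.40)
Wq = 0.1573 hours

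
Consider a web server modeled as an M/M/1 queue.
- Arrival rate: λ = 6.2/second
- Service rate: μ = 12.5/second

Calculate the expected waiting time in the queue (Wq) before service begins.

First, compute utilization: ρ = λ/μ = 6.2/12.5 = 0.4960
For M/M/1: Wq = λ/(μ(μ-λ))
Wq = 6.2/(12.5 × (12.5-6.2))
Wq = 6.2/(12.5 × 6.30)
Wq = 0.07873 seconds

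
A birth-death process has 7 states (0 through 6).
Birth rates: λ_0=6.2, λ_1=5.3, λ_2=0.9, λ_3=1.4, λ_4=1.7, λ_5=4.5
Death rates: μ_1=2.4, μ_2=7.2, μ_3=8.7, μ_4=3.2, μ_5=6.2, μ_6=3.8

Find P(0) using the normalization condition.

Ratios P(n)/P(0) = (λ₀···λₙ₋₁)/(μ₁···μₙ):
P(1)/P(0) = (6.2)/(2.4) = 2.58333
P(2)/P(0) = (6.2×5.3)/(2.4×7.2) = 1.90162
P(3)/P(0) = (6.2×5.3×0.9)/(2.4×7.2×8.7) = 0.196719
P(4)/P(0) = (6.2×5.3×0.9×1.4)/(2.4×7.2×8.7×3.2) = 0.0860647
P(5)/P(0) = (6.2×5.3×0.9×1.4×1.7)/(2.4×7.2×8.7×3.2×6.2) = 0.0235984
P(6)/P(0) = (6.2×5.3×0.9×1.4×1.7×4.5)/(2.4×7.2×8.7×3.2×6.2×3.8) = 0.0279455

Normalization: ∑ P(n) = 1
P(0) × (1.00000 + 2.58333 + 1.90162 + 0.196719 + 0.0860647 + 0.0235984 + 0.0279455) = 1
P(0) × 5.8193 = 1
P(0) = 1/5.8193 = 0.1718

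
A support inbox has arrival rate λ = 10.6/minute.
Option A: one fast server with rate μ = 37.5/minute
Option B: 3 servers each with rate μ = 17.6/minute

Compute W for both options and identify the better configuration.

Option A: single server μ = 37.5 (M/M/1)
  ρ_A = 10.6/37.5 = 0.2827
  W_A = 1/(μ-λ) = 1/(37.5-10.6) = 1/26.90 = 0.03717

Option B: 3 servers μ = 17.6 (M/M/3)
  ρ_B = λ/(cμ) = 10.6/(3×17.6) = 0.2008
  Offered load a = λ/μ = cρ = 10.6/17.6 = 0.6023
  P₀ = [ Σₙ₌₀^2 aⁿ/n! + a^3/(3!(1-ρ)) ]⁻¹
  Σ = a^0/0! + a^1/1! + a^2/2! = 1.0000 + 0.60227 + 0.18137 = 1.7836
  a^3/(3!(1-ρ)) = 0.21846/(6 × 0.79924) = 0.04556
  P₀ = 1/(1.7836 + 0.04556) = 0.5467
  Lq = P₀·a^3·ρ / (3!(1-ρ)²) = 0.54669 × 0.21846 × 0.20076 / (6 × 0.63879) = 0.006256
  Wq_B = Lq/λ = 0.006256/10.6 = 0.0005902
  W_B = Wq_B + 1/μ = 0.0005902 + 0.05682 = 0.05741

Since W_A = 0.03717 < W_B = 0.05741, Option A (single fast server) has the shorter time in system.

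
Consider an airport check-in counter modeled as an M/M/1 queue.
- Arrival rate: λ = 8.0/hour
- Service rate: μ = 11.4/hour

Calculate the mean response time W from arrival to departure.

First, compute utilization: ρ = λ/μ = 8.0/11.4 = 0.7018
For M/M/1: W = 1/(μ-λ)
W = 1/(11.4-8.0) = 1/3.40
W = 0.2941 hours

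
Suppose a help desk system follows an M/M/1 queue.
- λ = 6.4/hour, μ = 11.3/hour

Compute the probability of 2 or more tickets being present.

ρ = λ/μ = 6.4/11.3 = 0.5664
P(N ≥ n) = ρⁿ
P(N ≥ 2) = 0.5664^2
P(N ≥ 2) = 0.3208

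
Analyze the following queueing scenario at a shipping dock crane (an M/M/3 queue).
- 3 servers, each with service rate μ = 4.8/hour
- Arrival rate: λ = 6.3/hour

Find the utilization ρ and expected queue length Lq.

Traffic intensity: ρ = λ/(cμ) = 6.3/(3×4.8) = 0.4375
Since ρ = 0.4375 < 1, system is stable.
Offered load a = λ/μ = cρ = 6.3/4.8 = 1.3125
P₀ = [ Σₙ₌₀^2 aⁿ/n! + a^3/(3!(1-ρ)) ]⁻¹
Σ = a^0/0! + a^1/1! + a^2/2! = 1.0000 + 1.3125 + 0.8613 = 3.1738
a^3/(3!(1-ρ)) = 2.2610/(6 × 0.5625) = 0.6699
P₀ = 1/(3.1738 + 0.6699) = 0.2602
Lq = P₀·a^3·ρ / (3!(1-ρ)²) = 0.2602 × 2.2610 × 0.4375 / (6 × 0.3164) = 0.1356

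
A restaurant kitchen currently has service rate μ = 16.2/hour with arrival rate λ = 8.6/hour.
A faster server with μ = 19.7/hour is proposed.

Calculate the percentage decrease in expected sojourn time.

System 1: ρ₁ = 8.6/16.2 = 0.5309, W₁ = 1/(16.2-8.6) = 0.13158
System 2: ρ₂ = 8.6/19.7 = 0.4365, W₂ = 1/(19.7-8.6) = 0.090090
Improvement: (W₁-W₂)/W₁ = (0.13158-0.090090)/0.13158 = 31.53%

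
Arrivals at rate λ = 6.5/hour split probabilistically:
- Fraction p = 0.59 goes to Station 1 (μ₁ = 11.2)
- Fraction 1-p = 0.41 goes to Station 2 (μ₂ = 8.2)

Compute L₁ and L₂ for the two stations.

Effective rates: λ₁ = 6.5×0.59 = 3.835, λ₂ = 6.5×0.41 = 2.665
Station 1: ρ₁ = 3.835/11.2 = 0.3424, L₁ = ρ₁/(1-ρ₁) = 0.3424/(1-0.3424) = 0.5207
Station 2: ρ₂ = 2.665/8.2 = 0.3250, L₂ = ρ₂/(1-ρ₂) = 0.3250/(1-0.3250) = 0.4815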